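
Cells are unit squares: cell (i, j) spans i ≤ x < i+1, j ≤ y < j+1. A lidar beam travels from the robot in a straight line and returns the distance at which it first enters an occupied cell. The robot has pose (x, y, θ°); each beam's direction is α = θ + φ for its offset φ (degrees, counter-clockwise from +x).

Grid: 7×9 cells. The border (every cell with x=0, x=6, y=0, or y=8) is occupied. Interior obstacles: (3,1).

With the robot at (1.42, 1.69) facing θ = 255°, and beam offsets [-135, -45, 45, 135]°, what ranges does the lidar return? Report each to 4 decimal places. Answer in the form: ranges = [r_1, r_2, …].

beam 1: φ=-135°, α=120°
  d=(-0.5000,0.8660)  start (1,1)  tX=0.8400 tY=0.3580  stride 1/|dx|=2.0000 1/|dy|=1.1547
    cross y-line → (1,2), t=0.3580
    cross x-line → (0,2), t=0.8400 (wall)
  → r_1 = 0.8400
beam 2: φ=-45°, α=210°
  d=(-0.8660,-0.5000)  start (1,1)  tX=0.4850 tY=1.3800  stride 1/|dx|=1.1547 1/|dy|=2.0000
    cross x-line → (0,1), t=0.4850 (wall)
  → r_2 = 0.4850
beam 3: φ=45°, α=300°
  d=(0.5000,-0.8660)  start (1,1)  tX=1.1600 tY=0.7967  stride 1/|dx|=2.0000 1/|dy|=1.1547
    cross y-line → (1,0), t=0.7967 (wall)
  → r_3 = 0.7967
beam 4: φ=135°, α=30°
  d=(0.8660,0.5000)  start (1,1)  tX=0.6697 tY=0.6200  stride 1/|dx|=1.1547 1/|dy|=2.0000
    cross y-line → (1,2), t=0.6200
    cross x-line → (2,2), t=0.6697
    cross x-line → (3,2), t=1.8244
    cross y-line → (3,3), t=2.6200
    cross x-line → (4,3), t=2.9791
    cross x-line → (5,3), t=4.1338
    cross y-line → (5,4), t=4.6200
    cross x-line → (6,4), t=5.2885 (wall)
  → r_4 = 5.2885

ranges = [0.8400, 0.4850, 0.7967, 5.2885]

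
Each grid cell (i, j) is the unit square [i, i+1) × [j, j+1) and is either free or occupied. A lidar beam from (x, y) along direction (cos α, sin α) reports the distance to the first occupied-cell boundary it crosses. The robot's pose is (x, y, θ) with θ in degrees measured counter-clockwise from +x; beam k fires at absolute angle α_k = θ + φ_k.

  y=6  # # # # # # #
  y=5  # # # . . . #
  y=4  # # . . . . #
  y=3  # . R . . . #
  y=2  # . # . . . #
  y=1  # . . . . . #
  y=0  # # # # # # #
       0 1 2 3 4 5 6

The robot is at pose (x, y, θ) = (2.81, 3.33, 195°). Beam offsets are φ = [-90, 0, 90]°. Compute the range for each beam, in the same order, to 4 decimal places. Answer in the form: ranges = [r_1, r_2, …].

beam 1: φ=-90°, α=105°
  d=(-0.2588,0.9659)  start (2,3)  tX=3.1296 tY=0.6936  stride 1/|dx|=3.8637 1/|dy|=1.0353
    cross y-line → (2,4), t=0.6936
    cross y-line → (2,5), t=1.7289 (wall)
  → r_1 = 1.7289
beam 2: φ=0°, α=195°
  d=(-0.9659,-0.2588)  start (2,3)  tX=0.8386 tY=1.2750  stride 1/|dx|=1.0353 1/|dy|=3.8637
    cross x-line → (1,3), t=0.8386
    cross y-line → (1,2), t=1.2750
    cross x-line → (0,2), t=1.8738 (wall)
  → r_2 = 1.8738
beam 3: φ=90°, α=285°
  d=(0.2588,-0.9659)  start (2,3)  tX=0.7341 tY=0.3416  stride 1/|dx|=3.8637 1/|dy|=1.0353
    cross y-line → (2,2), t=0.3416 (wall)
  → r_3 = 0.3416

ranges = [1.7289, 1.8738, 0.3416]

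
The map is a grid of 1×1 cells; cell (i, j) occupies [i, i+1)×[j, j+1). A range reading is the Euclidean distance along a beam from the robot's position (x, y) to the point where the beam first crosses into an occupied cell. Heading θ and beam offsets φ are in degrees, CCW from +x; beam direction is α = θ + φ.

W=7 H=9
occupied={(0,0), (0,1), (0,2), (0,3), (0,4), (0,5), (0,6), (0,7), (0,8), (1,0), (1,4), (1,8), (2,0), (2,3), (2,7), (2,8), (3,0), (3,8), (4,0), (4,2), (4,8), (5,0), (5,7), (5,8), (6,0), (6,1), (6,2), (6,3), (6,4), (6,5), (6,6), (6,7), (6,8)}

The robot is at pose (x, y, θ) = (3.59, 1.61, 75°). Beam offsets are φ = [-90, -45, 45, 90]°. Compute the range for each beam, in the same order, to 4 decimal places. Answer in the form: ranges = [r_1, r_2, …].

ranges = [2.3569, 0.7800, 1.6050, 2.6814]

beam 1: φ=-90°, α=345°
  direction (0.9659, -0.2588); cell (3,1); t to first gridline: x 0.4245, y 2.3569 (then +1.0353 / +3.8637)
    (4,1) via x @ 0.4245
    (5,1) via x @ 1.4597
    (5,0) via y @ 2.3569  # hit
  → r_1 = 2.3569
beam 2: φ=-45°, α=30°
  direction (0.8660, 0.5000); cell (3,1); t to first gridline: x 0.4734, y 0.7800 (then +1.1547 / +2.0000)
    (4,1) via x @ 0.4734
    (4,2) via y @ 0.7800  # hit
  → r_2 = 0.7800
beam 3: φ=45°, α=120°
  direction (-0.5000, 0.8660); cell (3,1); t to first gridline: x 1.1800, y 0.4503 (then +2.0000 / +1.1547)
    (3,2) via y @ 0.4503
    (2,2) via x @ 1.1800
    (2,3) via y @ 1.6050  # hit
  → r_3 = 1.6050
beam 4: φ=90°, α=165°
  direction (-0.9659, 0.2588); cell (3,1); t to first gridline: x 0.6108, y 1.5068 (then +1.0353 / +3.8637)
    (2,1) via x @ 0.6108
    (2,2) via y @ 1.5068
    (1,2) via x @ 1.6461
    (0,2) via x @ 2.6814  # hit
  → r_4 = 2.6814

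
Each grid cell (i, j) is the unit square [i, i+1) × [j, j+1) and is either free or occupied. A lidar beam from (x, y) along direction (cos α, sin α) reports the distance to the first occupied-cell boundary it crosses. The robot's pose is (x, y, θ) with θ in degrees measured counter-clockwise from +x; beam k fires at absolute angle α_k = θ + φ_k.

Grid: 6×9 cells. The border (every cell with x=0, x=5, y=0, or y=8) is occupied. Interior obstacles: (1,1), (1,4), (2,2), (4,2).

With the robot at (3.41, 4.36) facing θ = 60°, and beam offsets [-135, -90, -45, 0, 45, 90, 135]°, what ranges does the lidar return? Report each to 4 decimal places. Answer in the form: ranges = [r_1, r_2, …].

ranges = [2.2796, 1.8360, 1.6461, 3.1800, 3.7684, 2.7828, 2.4950]

beam 1: φ=-135°, α=285°
  dir = (cos 285°, sin 285°) = (0.2588, -0.9659); from cell (3,4)
  next x-line at t=2.2796, next y-line at t=0.3727; Δt_x=3.8637, Δt_y=1.0353
    y: enter (3,3) at t=0.3727
    y: enter (3,2) at t=1.4080
    x: enter (4,2) at t=2.2796 ← occupied
  → r_1 = 2.2796
beam 2: φ=-90°, α=330°
  dir = (cos 330°, sin 330°) = (0.8660, -0.5000); from cell (3,4)
  next x-line at t=0.6813, next y-line at t=0.7200; Δt_x=1.1547, Δt_y=2.0000
    x: enter (4,4) at t=0.6813
    y: enter (4,3) at t=0.7200
    x: enter (5,3) at t=1.8360 ← occupied
  → r_2 = 1.8360
beam 3: φ=-45°, α=15°
  dir = (cos 15°, sin 15°) = (0.9659, 0.2588); from cell (3,4)
  next x-line at t=0.6108, next y-line at t=2.4728; Δt_x=1.0353, Δt_y=3.8637
    x: enter (4,4) at t=0.6108
    x: enter (5,4) at t=1.6461 ← occupied
  → r_3 = 1.6461
beam 4: φ=0°, α=60°
  dir = (cos 60°, sin 60°) = (0.5000, 0.8660); from cell (3,4)
  next x-line at t=1.1800, next y-line at t=0.7390; Δt_x=2.0000, Δt_y=1.1547
    y: enter (3,5) at t=0.7390
    x: enter (4,5) at t=1.1800
    y: enter (4,6) at t=1.8937
    y: enter (4,7) at t=3.0484
    x: enter (5,7) at t=3.1800 ← occupied
  → r_4 = 3.1800
beam 5: φ=45°, α=105°
  dir = (cos 105°, sin 105°) = (-0.2588, 0.9659); from cell (3,4)
  next x-line at t=1.5841, next y-line at t=0.6626; Δt_x=3.8637, Δt_y=1.0353
    y: enter (3,5) at t=0.6626
    x: enter (2,5) at t=1.5841
    y: enter (2,6) at t=1.6979
    y: enter (2,7) at t=2.7331
    y: enter (2,8) at t=3.7684 ← occupied
  → r_5 = 3.7684
beam 6: φ=90°, α=150°
  dir = (cos 150°, sin 150°) = (-0.8660, 0.5000); from cell (3,4)
  next x-line at t=0.4734, next y-line at t=1.2800; Δt_x=1.1547, Δt_y=2.0000
    x: enter (2,4) at t=0.4734
    y: enter (2,5) at t=1.2800
    x: enter (1,5) at t=1.6281
    x: enter (0,5) at t=2.7828 ← occupied
  → r_6 = 2.7828
beam 7: φ=135°, α=195°
  dir = (cos 195°, sin 195°) = (-0.9659, -0.2588); from cell (3,4)
  next x-line at t=0.4245, next y-line at t=1.3909; Δt_x=1.0353, Δt_y=3.8637
    x: enter (2,4) at t=0.4245
    y: enter (2,3) at t=1.3909
    x: enter (1,3) at t=1.4597
    x: enter (0,3) at t=2.4950 ← occupied
  → r_7 = 2.4950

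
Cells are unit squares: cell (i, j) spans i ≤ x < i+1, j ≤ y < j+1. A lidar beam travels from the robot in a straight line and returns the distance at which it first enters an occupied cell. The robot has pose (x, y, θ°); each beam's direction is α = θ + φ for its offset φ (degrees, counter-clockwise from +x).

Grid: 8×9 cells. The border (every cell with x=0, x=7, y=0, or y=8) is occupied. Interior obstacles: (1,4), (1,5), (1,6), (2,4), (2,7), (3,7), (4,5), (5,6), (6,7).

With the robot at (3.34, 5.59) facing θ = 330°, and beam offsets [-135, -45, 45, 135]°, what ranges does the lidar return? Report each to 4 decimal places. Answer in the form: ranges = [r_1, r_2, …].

beam 1: φ=-135°, α=195°
  dir = (cos 195°, sin 195°) = (-0.9659, -0.2588); from cell (3,5)
  next x-line at t=0.3520, next y-line at t=2.2796; Δt_x=1.0353, Δt_y=3.8637
    x: enter (2,5) at t=0.3520
    x: enter (1,5) at t=1.3873 ← occupied
  → r_1 = 1.3873
beam 2: φ=-45°, α=285°
  dir = (cos 285°, sin 285°) = (0.2588, -0.9659); from cell (3,5)
  next x-line at t=2.5500, next y-line at t=0.6108; Δt_x=3.8637, Δt_y=1.0353
    y: enter (3,4) at t=0.6108
    y: enter (3,3) at t=1.6461
    x: enter (4,3) at t=2.5500
    y: enter (4,2) at t=2.6814
    y: enter (4,1) at t=3.7166
    y: enter (4,0) at t=4.7519 ← occupied
  → r_2 = 4.7519
beam 3: φ=45°, α=15°
  dir = (cos 15°, sin 15°) = (0.9659, 0.2588); from cell (3,5)
  next x-line at t=0.6833, next y-line at t=1.5841; Δt_x=1.0353, Δt_y=3.8637
    x: enter (4,5) at t=0.6833 ← occupied
  → r_3 = 0.6833
beam 4: φ=135°, α=105°
  dir = (cos 105°, sin 105°) = (-0.2588, 0.9659); from cell (3,5)
  next x-line at t=1.3137, next y-line at t=0.4245; Δt_x=3.8637, Δt_y=1.0353
    y: enter (3,6) at t=0.4245
    x: enter (2,6) at t=1.3137
    y: enter (2,7) at t=1.4597 ← occupied
  → r_4 = 1.4597

ranges = [1.3873, 4.7519, 0.6833, 1.4597]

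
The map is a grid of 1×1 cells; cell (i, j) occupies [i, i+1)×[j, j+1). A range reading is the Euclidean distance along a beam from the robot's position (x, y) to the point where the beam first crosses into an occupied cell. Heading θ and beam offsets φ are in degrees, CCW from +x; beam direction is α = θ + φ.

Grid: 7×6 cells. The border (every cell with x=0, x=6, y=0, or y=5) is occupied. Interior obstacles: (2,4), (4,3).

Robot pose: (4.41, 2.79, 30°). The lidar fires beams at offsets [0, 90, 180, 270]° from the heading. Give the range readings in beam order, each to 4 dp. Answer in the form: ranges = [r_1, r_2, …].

beam 1: φ=0°, α=30°
  dir = (cos 30°, sin 30°) = (0.8660, 0.5000); from cell (4,2)
  next x-line at t=0.6813, next y-line at t=0.4200; Δt_x=1.1547, Δt_y=2.0000
    y: enter (4,3) at t=0.4200 ← occupied
  → r_1 = 0.4200
beam 2: φ=90°, α=120°
  dir = (cos 120°, sin 120°) = (-0.5000, 0.8660); from cell (4,2)
  next x-line at t=0.8200, next y-line at t=0.2425; Δt_x=2.0000, Δt_y=1.1547
    y: enter (4,3) at t=0.2425 ← occupied
  → r_2 = 0.2425
beam 3: φ=180°, α=210°
  dir = (cos 210°, sin 210°) = (-0.8660, -0.5000); from cell (4,2)
  next x-line at t=0.4734, next y-line at t=1.5800; Δt_x=1.1547, Δt_y=2.0000
    x: enter (3,2) at t=0.4734
    y: enter (3,1) at t=1.5800
    x: enter (2,1) at t=1.6281
    x: enter (1,1) at t=2.7828
    y: enter (1,0) at t=3.5800 ← occupied
  → r_3 = 3.5800
beam 4: φ=270°, α=300°
  dir = (cos 300°, sin 300°) = (0.5000, -0.8660); from cell (4,2)
  next x-line at t=1.1800, next y-line at t=0.9122; Δt_x=2.0000, Δt_y=1.1547
    y: enter (4,1) at t=0.9122
    x: enter (5,1) at t=1.1800
    y: enter (5,0) at t=2.0669 ← occupied
  → r_4 = 2.0669

ranges = [0.4200, 0.2425, 3.5800, 2.0669]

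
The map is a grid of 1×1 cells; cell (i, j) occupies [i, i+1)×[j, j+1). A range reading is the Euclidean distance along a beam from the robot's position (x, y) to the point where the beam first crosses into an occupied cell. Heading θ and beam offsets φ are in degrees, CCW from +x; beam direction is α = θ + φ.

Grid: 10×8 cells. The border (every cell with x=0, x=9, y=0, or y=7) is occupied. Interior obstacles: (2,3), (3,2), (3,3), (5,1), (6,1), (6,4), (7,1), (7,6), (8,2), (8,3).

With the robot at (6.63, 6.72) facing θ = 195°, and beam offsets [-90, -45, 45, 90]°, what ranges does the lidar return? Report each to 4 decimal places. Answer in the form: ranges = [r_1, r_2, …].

beam 1: φ=-90°, α=105°
  dir = (cos 105°, sin 105°) = (-0.2588, 0.9659); from cell (6,6)
  next x-line at t=2.4341, next y-line at t=0.2899; Δt_x=3.8637, Δt_y=1.0353
    y: enter (6,7) at t=0.2899 ← occupied
  → r_1 = 0.2899
beam 2: φ=-45°, α=150°
  dir = (cos 150°, sin 150°) = (-0.8660, 0.5000); from cell (6,6)
  next x-line at t=0.7275, next y-line at t=0.5600; Δt_x=1.1547, Δt_y=2.0000
    y: enter (6,7) at t=0.5600 ← occupied
  → r_2 = 0.5600
beam 3: φ=45°, α=240°
  dir = (cos 240°, sin 240°) = (-0.5000, -0.8660); from cell (6,6)
  next x-line at t=1.2600, next y-line at t=0.8314; Δt_x=2.0000, Δt_y=1.1547
    y: enter (6,5) at t=0.8314
    x: enter (5,5) at t=1.2600
    y: enter (5,4) at t=1.9861
    y: enter (5,3) at t=3.1408
    x: enter (4,3) at t=3.2600
    y: enter (4,2) at t=4.2955
    x: enter (3,2) at t=5.2600 ← occupied
  → r_3 = 5.2600
beam 4: φ=90°, α=285°
  dir = (cos 285°, sin 285°) = (0.2588, -0.9659); from cell (6,6)
  next x-line at t=1.4296, next y-line at t=0.7454; Δt_x=3.8637, Δt_y=1.0353
    y: enter (6,5) at t=0.7454
    x: enter (7,5) at t=1.4296
    y: enter (7,4) at t=1.7807
    y: enter (7,3) at t=2.8160
    y: enter (7,2) at t=3.8512
    y: enter (7,1) at t=4.8865 ← occupied
  → r_4 = 4.8865

ranges = [0.2899, 0.5600, 5.2600, 4.8865]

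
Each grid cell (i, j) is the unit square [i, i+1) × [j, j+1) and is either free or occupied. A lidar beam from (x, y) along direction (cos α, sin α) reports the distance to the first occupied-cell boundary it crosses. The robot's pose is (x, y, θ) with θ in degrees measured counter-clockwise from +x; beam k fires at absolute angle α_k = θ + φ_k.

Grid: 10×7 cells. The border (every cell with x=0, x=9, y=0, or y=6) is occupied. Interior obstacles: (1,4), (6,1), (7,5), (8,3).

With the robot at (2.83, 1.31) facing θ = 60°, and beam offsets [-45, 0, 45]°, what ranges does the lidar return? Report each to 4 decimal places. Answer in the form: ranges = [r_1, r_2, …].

beam 1: φ=-45°, α=15°
  dir = (cos 15°, sin 15°) = (0.9659, 0.2588); from cell (2,1)
  next x-line at t=0.1760, next y-line at t=2.6660; Δt_x=1.0353, Δt_y=3.8637
    x: enter (3,1) at t=0.1760
    x: enter (4,1) at t=1.2113
    x: enter (5,1) at t=2.2465
    y: enter (5,2) at t=2.6660
    x: enter (6,2) at t=3.2818
    x: enter (7,2) at t=4.3171
    x: enter (8,2) at t=5.3524
    x: enter (9,2) at t=6.3877 ← occupied
  → r_1 = 6.3877
beam 2: φ=0°, α=60°
  dir = (cos 60°, sin 60°) = (0.5000, 0.8660); from cell (2,1)
  next x-line at t=0.3400, next y-line at t=0.7967; Δt_x=2.0000, Δt_y=1.1547
    x: enter (3,1) at t=0.3400
    y: enter (3,2) at t=0.7967
    y: enter (3,3) at t=1.9514
    x: enter (4,3) at t=2.3400
    y: enter (4,4) at t=3.1061
    y: enter (4,5) at t=4.2608
    x: enter (5,5) at t=4.3400
    y: enter (5,6) at t=5.4155 ← occupied
  → r_2 = 5.4155
beam 3: φ=45°, α=105°
  dir = (cos 105°, sin 105°) = (-0.2588, 0.9659); from cell (2,1)
  next x-line at t=3.2069, next y-line at t=0.7143; Δt_x=3.8637, Δt_y=1.0353
    y: enter (2,2) at t=0.7143
    y: enter (2,3) at t=1.7496
    y: enter (2,4) at t=2.7849
    x: enter (1,4) at t=3.2069 ← occupied
  → r_3 = 3.2069

ranges = [6.3877, 5.4155, 3.2069]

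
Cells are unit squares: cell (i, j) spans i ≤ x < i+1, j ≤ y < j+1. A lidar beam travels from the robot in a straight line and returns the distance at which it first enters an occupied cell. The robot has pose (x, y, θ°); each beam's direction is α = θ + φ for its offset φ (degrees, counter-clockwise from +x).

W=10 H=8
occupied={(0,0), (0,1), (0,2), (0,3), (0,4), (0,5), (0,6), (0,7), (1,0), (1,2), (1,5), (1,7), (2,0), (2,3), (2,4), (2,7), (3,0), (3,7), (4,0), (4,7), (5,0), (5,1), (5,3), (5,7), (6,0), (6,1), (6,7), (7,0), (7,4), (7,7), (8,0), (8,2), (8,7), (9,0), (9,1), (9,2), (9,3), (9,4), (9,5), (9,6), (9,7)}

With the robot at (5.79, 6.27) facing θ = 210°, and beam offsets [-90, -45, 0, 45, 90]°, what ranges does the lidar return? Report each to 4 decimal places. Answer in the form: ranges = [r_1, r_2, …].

ranges = [0.8429, 2.8205, 3.2216, 2.3501, 2.4200]

beam 1: φ=-90°, α=120°
  d=(-0.5000,0.8660)  start (5,6)  tX=1.5800 tY=0.8429  stride 1/|dx|=2.0000 1/|dy|=1.1547
    cross y-line → (5,7), t=0.8429 (wall)
  → r_1 = 0.8429
beam 2: φ=-45°, α=165°
  d=(-0.9659,0.2588)  start (5,6)  tX=0.8179 tY=2.8205  stride 1/|dx|=1.0353 1/|dy|=3.8637
    cross x-line → (4,6), t=0.8179
    cross x-line → (3,6), t=1.8531
    cross y-line → (3,7), t=2.8205 (wall)
  → r_2 = 2.8205
beam 3: φ=0°, α=210°
  d=(-0.8660,-0.5000)  start (5,6)  tX=0.9122 tY=0.5400  stride 1/|dx|=1.1547 1/|dy|=2.0000
    cross y-line → (5,5), t=0.5400
    cross x-line → (4,5), t=0.9122
    cross x-line → (3,5), t=2.0669
    cross y-line → (3,4), t=2.5400
    cross x-line → (2,4), t=3.2216 (wall)
  → r_3 = 3.2216
beam 4: φ=45°, α=255°
  d=(-0.2588,-0.9659)  start (5,6)  tX=3.0523 tY=0.2795  stride 1/|dx|=3.8637 1/|dy|=1.0353
    cross y-line → (5,5), t=0.2795
    cross y-line → (5,4), t=1.3148
    cross y-line → (5,3), t=2.3501 (wall)
  → r_4 = 2.3501
beam 5: φ=90°, α=300°
  d=(0.5000,-0.8660)  start (5,6)  tX=0.4200 tY=0.3118  stride 1/|dx|=2.0000 1/|dy|=1.1547
    cross y-line → (5,5), t=0.3118
    cross x-line → (6,5), t=0.4200
    cross y-line → (6,4), t=1.4665
    cross x-line → (7,4), t=2.4200 (wall)
  → r_5 = 2.4200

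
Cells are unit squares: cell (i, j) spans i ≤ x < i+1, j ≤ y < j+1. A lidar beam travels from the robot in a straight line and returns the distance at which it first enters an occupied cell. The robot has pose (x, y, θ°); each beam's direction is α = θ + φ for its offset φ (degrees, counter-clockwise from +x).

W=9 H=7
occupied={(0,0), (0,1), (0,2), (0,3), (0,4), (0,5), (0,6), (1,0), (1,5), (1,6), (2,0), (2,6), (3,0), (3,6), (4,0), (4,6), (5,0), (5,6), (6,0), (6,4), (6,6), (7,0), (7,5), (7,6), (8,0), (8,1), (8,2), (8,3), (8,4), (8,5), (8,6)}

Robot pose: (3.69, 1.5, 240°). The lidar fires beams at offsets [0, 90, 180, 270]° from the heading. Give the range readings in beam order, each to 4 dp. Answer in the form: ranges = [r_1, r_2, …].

ranges = [0.5774, 1.0000, 5.1962, 3.1061]

beam 1: φ=0°, α=240°
  dir = (cos 240°, sin 240°) = (-0.5000, -0.8660); from cell (3,1)
  next x-line at t=1.3800, next y-line at t=0.5774; Δt_x=2.0000, Δt_y=1.1547
    y: enter (3,0) at t=0.5774 ← occupied
  → r_1 = 0.5774
beam 2: φ=90°, α=330°
  dir = (cos 330°, sin 330°) = (0.8660, -0.5000); from cell (3,1)
  next x-line at t=0.3580, next y-line at t=1.0000; Δt_x=1.1547, Δt_y=2.0000
    x: enter (4,1) at t=0.3580
    y: enter (4,0) at t=1.0000 ← occupied
  → r_2 = 1.0000
beam 3: φ=180°, α=60°
  dir = (cos 60°, sin 60°) = (0.5000, 0.8660); from cell (3,1)
  next x-line at t=0.6200, next y-line at t=0.5774; Δt_x=2.0000, Δt_y=1.1547
    y: enter (3,2) at t=0.5774
    x: enter (4,2) at t=0.6200
    y: enter (4,3) at t=1.7321
    x: enter (5,3) at t=2.6200
    y: enter (5,4) at t=2.8868
    y: enter (5,5) at t=4.0415
    x: enter (6,5) at t=4.6200
    y: enter (6,6) at t=5.1962 ← occupied
  → r_3 = 5.1962
beam 4: φ=270°, α=150°
  dir = (cos 150°, sin 150°) = (-0.8660, 0.5000); from cell (3,1)
  next x-line at t=0.7967, next y-line at t=1.0000; Δt_x=1.1547, Δt_y=2.0000
    x: enter (2,1) at t=0.7967
    y: enter (2,2) at t=1.0000
    x: enter (1,2) at t=1.9514
    y: enter (1,3) at t=3.0000
    x: enter (0,3) at t=3.1061 ← occupied
  → r_4 = 3.1061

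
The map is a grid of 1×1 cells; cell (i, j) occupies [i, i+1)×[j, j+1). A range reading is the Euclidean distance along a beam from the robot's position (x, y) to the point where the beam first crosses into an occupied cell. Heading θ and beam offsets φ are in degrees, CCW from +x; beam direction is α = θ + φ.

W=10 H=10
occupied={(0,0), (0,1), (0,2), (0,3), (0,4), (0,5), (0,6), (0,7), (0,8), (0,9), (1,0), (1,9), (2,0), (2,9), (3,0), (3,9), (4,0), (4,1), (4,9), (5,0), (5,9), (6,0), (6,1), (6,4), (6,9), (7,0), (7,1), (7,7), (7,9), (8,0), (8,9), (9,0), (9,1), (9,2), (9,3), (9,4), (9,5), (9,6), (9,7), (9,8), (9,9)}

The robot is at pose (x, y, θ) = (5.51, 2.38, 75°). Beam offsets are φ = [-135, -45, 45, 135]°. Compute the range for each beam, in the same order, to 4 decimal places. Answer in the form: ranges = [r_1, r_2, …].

beam 1: φ=-135°, α=300°
  direction (0.5000, -0.8660); cell (5,2); t to first gridline: x 0.9800, y 0.4388 (then +2.0000 / +1.1547)
    (5,1) via y @ 0.4388
    (6,1) via x @ 0.9800  # hit
  → r_1 = 0.9800
beam 2: φ=-45°, α=30°
  direction (0.8660, 0.5000); cell (5,2); t to first gridline: x 0.5658, y 1.2400 (then +1.1547 / +2.0000)
    (6,2) via x @ 0.5658
    (6,3) via y @ 1.2400
    (7,3) via x @ 1.7205
    (8,3) via x @ 2.8752
    (8,4) via y @ 3.2400
    (9,4) via x @ 4.0299  # hit
  → r_2 = 4.0299
beam 3: φ=45°, α=120°
  direction (-0.5000, 0.8660); cell (5,2); t to first gridline: x 1.0200, y 0.7159 (then +2.0000 / +1.1547)
    (5,3) via y @ 0.7159
    (4,3) via x @ 1.0200
    (4,4) via y @ 1.8706
    (3,4) via x @ 3.0200
    (3,5) via y @ 3.0253
    (3,6) via y @ 4.1800
    (2,6) via x @ 5.0200
    (2,7) via y @ 5.3347
    (2,8) via y @ 6.4894
    (1,8) via x @ 7.0200
    (1,9) via y @ 7.6441  # hit
  → r_3 = 7.6441
beam 4: φ=135°, α=210°
  direction (-0.8660, -0.5000); cell (5,2); t to first gridline: x 0.5889, y 0.7600 (then +1.1547 / +2.0000)
    (4,2) via x @ 0.5889
    (4,1) via y @ 0.7600  # hit
  → r_4 = 0.7600

ranges = [0.9800, 4.0299, 7.6441, 0.7600]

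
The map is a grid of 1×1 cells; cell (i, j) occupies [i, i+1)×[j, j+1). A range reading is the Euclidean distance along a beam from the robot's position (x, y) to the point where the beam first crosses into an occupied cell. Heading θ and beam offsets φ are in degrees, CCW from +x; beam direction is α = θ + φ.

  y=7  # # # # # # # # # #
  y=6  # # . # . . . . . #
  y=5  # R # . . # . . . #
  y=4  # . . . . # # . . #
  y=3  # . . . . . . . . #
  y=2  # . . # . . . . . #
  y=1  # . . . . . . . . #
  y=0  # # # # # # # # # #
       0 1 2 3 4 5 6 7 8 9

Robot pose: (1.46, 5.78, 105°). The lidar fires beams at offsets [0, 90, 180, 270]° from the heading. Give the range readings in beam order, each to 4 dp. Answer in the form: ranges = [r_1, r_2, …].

ranges = [0.2278, 0.4762, 4.9486, 0.5590]

beam 1: φ=0°, α=105°
  d=(-0.2588,0.9659)  start (1,5)  tX=1.7773 tY=0.2278  stride 1/|dx|=3.8637 1/|dy|=1.0353
    cross y-line → (1,6), t=0.2278 (wall)
  → r_1 = 0.2278
beam 2: φ=90°, α=195°
  d=(-0.9659,-0.2588)  start (1,5)  tX=0.4762 tY=3.0137  stride 1/|dx|=1.0353 1/|dy|=3.8637
    cross x-line → (0,5), t=0.4762 (wall)
  → r_2 = 0.4762
beam 3: φ=180°, α=285°
  d=(0.2588,-0.9659)  start (1,5)  tX=2.0864 tY=0.8075  stride 1/|dx|=3.8637 1/|dy|=1.0353
    cross y-line → (1,4), t=0.8075
    cross y-line → (1,3), t=1.8428
    cross x-line → (2,3), t=2.0864
    cross y-line → (2,2), t=2.8781
    cross y-line → (2,1), t=3.9133
    cross y-line → (2,0), t=4.9486 (wall)
  → r_3 = 4.9486
beam 4: φ=270°, α=15°
  d=(0.9659,0.2588)  start (1,5)  tX=0.5590 tY=0.8500  stride 1/|dx|=1.0353 1/|dy|=3.8637
    cross x-line → (2,5), t=0.5590 (wall)
  → r_4 = 0.5590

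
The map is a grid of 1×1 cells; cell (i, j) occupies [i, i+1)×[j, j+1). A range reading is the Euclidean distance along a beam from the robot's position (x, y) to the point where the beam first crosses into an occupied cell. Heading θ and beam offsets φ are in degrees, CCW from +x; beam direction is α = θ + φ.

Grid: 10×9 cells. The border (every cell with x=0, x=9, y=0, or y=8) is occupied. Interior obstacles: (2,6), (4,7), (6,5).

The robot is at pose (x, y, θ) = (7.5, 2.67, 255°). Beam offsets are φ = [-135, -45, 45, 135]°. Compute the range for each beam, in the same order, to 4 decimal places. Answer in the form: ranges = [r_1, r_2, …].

beam 1: φ=-135°, α=120°
  d=(-0.5000,0.8660)  start (7,2)  tX=1.0000 tY=0.3811  stride 1/|dx|=2.0000 1/|dy|=1.1547
    cross y-line → (7,3), t=0.3811
    cross x-line → (6,3), t=1.0000
    cross y-line → (6,4), t=1.5358
    cross y-line → (6,5), t=2.6905 (wall)
  → r_1 = 2.6905
beam 2: φ=-45°, α=210°
  d=(-0.8660,-0.5000)  start (7,2)  tX=0.5774 tY=1.3400  stride 1/|dx|=1.1547 1/|dy|=2.0000
    cross x-line → (6,2), t=0.5774
    cross y-line → (6,1), t=1.3400
    cross x-line → (5,1), t=1.7321
    cross x-line → (4,1), t=2.8868
    cross y-line → (4,0), t=3.3400 (wall)
  → r_2 = 3.3400
beam 3: φ=45°, α=300°
  d=(0.5000,-0.8660)  start (7,2)  tX=1.0000 tY=0.7736  stride 1/|dx|=2.0000 1/|dy|=1.1547
    cross y-line → (7,1), t=0.7736
    cross x-line → (8,1), t=1.0000
    cross y-line → (8,0), t=1.9283 (wall)
  → r_3 = 1.9283
beam 4: φ=135°, α=30°
  d=(0.8660,0.5000)  start (7,2)  tX=0.5774 tY=0.6600  stride 1/|dx|=1.1547 1/|dy|=2.0000
    cross x-line → (8,2), t=0.5774
    cross y-line → (8,3), t=0.6600
    cross x-line → (9,3), t=1.7321 (wall)
  → r_4 = 1.7321

ranges = [2.6905, 3.3400, 1.9283, 1.7321]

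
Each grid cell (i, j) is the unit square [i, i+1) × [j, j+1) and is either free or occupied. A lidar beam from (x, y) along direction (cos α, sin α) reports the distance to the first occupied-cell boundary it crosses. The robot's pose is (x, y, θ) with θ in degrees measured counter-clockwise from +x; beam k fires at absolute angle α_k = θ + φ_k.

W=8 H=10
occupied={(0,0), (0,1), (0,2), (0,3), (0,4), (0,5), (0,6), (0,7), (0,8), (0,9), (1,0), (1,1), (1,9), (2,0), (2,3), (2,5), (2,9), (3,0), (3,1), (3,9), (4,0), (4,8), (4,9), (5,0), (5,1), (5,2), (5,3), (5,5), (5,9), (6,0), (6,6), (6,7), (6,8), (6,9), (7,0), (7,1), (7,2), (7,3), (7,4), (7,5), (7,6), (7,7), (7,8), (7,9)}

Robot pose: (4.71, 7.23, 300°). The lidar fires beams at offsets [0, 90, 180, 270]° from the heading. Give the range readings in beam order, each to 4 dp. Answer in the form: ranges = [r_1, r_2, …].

beam 1: φ=0°, α=300°
  cosα=0.5000 sinα=-0.8660 | (4,7) | tMaxX 0.5800 tMaxY 0.2656 | tΔX 2.0000 tΔY 1.1547
    t=0.2656 [y] (4,6)
    t=0.5800 [x] (5,6)
    t=1.4203 [y] (5,5) — stop
  → r_1 = 1.4203
beam 2: φ=90°, α=30°
  cosα=0.8660 sinα=0.5000 | (4,7) | tMaxX 0.3349 tMaxY 1.5400 | tΔX 1.1547 tΔY 2.0000
    t=0.3349 [x] (5,7)
    t=1.4896 [x] (6,7) — stop
  → r_2 = 1.4896
beam 3: φ=180°, α=120°
  cosα=-0.5000 sinα=0.8660 | (4,7) | tMaxX 1.4200 tMaxY 0.8891 | tΔX 2.0000 tΔY 1.1547
    t=0.8891 [y] (4,8) — stop
  → r_3 = 0.8891
beam 4: φ=270°, α=210°
  cosα=-0.8660 sinα=-0.5000 | (4,7) | tMaxX 0.8198 tMaxY 0.4600 | tΔX 1.1547 tΔY 2.0000
    t=0.4600 [y] (4,6)
    t=0.8198 [x] (3,6)
    t=1.9745 [x] (2,6)
    t=2.4600 [y] (2,5) — stop
  → r_4 = 2.4600

ranges = [1.4203, 1.4896, 0.8891, 2.4600]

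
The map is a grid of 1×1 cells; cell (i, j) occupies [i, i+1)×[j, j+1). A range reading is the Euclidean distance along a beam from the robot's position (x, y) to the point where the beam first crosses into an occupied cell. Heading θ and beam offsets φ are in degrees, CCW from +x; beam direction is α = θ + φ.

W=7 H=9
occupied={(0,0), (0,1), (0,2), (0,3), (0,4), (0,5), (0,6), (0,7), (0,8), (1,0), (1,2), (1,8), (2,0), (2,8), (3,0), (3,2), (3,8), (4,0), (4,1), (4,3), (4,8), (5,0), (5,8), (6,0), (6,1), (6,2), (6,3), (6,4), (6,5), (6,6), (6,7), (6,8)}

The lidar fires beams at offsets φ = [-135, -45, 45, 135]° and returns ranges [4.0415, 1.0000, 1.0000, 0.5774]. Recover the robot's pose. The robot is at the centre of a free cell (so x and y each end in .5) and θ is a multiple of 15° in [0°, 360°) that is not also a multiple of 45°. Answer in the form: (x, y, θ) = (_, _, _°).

Candidates: 31 free-cell centres × 16 headings = 496 poses. Raycast each; keep the one whose scan matches to 4 dp.
  (4.5, 5.5, 60°): beam 1 = 1.5529 ≠ 4.0415 ✗
  (2.5, 3.5, 210°): beam 1 = 4.6587 ≠ 4.0415 ✗
  (5.5, 2.5, 15°): beam 1 = 1.0000 ≠ 4.0415 ✗
  …
  (5.5, 4.5, 255°): r_1=4.0415, r_2=1.0000, r_3=1.0000, r_4=0.5774 — all match ✓
Only this pose fits every beam.

(x, y, θ) = (5.5, 4.5, 255°)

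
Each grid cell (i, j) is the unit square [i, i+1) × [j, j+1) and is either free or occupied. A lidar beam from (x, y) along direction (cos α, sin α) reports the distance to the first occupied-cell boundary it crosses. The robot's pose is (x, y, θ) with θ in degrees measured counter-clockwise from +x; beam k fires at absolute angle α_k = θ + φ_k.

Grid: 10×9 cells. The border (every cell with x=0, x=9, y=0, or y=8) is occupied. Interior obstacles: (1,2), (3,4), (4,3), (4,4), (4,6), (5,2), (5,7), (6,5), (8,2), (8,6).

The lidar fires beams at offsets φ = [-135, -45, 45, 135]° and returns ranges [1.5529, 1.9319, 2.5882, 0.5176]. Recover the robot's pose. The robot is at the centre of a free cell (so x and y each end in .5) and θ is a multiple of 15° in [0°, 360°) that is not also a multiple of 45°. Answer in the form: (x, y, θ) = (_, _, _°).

Enumerate (i+0.5, j+0.5, θ) over the 46 free cells and 16 admissible headings. For each, cast all 4 beams and compare to the given ranges.
  (3.5, 7.5, 210°): beam 1 = 0.5176 ≠ 1.5529 ✗
  (1.5, 1.5, 210°): beam 1 = 0.5176 ≠ 1.5529 ✗
  (6.5, 4.5, 240°): beam 1 = 0.5176 ≠ 1.5529 ✗
  (5.5, 6.5, 345°): beam 1 = 0.5774 ≠ 1.5529 ✗
  (6.5, 6.5, 300°): beam 2 = 0.5176 ≠ 1.9319 ✗
  …
  (6.5, 4.5, 300°): r_1=1.5529, r_2=1.9319, r_3=2.5882, r_4=0.5176 — all match ✓
Only this pose fits every beam.

(x, y, θ) = (6.5, 4.5, 300°)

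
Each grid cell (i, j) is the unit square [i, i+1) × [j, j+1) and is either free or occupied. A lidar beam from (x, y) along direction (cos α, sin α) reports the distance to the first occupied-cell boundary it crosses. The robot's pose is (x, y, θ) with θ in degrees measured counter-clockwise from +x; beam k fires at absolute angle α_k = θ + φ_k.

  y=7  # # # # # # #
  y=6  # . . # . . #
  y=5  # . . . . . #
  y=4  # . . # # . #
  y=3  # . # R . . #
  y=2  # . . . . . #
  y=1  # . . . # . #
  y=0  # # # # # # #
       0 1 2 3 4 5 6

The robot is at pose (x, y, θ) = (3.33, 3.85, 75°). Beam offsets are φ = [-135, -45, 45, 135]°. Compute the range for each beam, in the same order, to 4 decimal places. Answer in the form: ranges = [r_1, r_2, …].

beam 1: φ=-135°, α=300°
  d=(0.5000,-0.8660)  start (3,3)  tX=1.3400 tY=0.9815  stride 1/|dx|=2.0000 1/|dy|=1.1547
    cross y-line → (3,2), t=0.9815
    cross x-line → (4,2), t=1.3400
    cross y-line → (4,1), t=2.1362 (wall)
  → r_1 = 2.1362
beam 2: φ=-45°, α=30°
  d=(0.8660,0.5000)  start (3,3)  tX=0.7736 tY=0.3000  stride 1/|dx|=1.1547 1/|dy|=2.0000
    cross y-line → (3,4), t=0.3000 (wall)
  → r_2 = 0.3000
beam 3: φ=45°, α=120°
  d=(-0.5000,0.8660)  start (3,3)  tX=0.6600 tY=0.1732  stride 1/|dx|=2.0000 1/|dy|=1.1547
    cross y-line → (3,4), t=0.1732 (wall)
  → r_3 = 0.1732
beam 4: φ=135°, α=210°
  d=(-0.8660,-0.5000)  start (3,3)  tX=0.3811 tY=1.7000  stride 1/|dx|=1.1547 1/|dy|=2.0000
    cross x-line → (2,3), t=0.3811 (wall)
  → r_4 = 0.3811

ranges = [2.1362, 0.3000, 0.1732, 0.3811]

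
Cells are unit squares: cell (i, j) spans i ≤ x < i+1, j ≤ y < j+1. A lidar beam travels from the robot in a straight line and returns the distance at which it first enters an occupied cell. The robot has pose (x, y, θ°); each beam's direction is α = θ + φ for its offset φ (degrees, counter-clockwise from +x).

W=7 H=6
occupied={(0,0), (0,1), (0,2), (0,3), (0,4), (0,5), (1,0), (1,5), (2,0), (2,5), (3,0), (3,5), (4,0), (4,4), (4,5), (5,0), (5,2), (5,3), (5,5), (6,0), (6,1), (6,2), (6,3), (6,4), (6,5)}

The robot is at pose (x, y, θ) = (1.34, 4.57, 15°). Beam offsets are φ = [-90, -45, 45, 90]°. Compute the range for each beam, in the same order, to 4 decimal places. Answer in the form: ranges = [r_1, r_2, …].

ranges = [3.6959, 4.2262, 0.4965, 0.4452]

beam 1: φ=-90°, α=285°
  cosα=0.2588 sinα=-0.9659 | (1,4) | tMaxX 2.5500 tMaxY 0.5901 | tΔX 3.8637 tΔY 1.0353
    t=0.5901 [y] (1,3)
    t=1.6254 [y] (1,2)
    t=2.5500 [x] (2,2)
    t=2.6607 [y] (2,1)
    t=3.6959 [y] (2,0) — stop
  → r_1 = 3.6959
beam 2: φ=-45°, α=330°
  cosα=0.8660 sinα=-0.5000 | (1,4) | tMaxX 0.7621 tMaxY 1.1400 | tΔX 1.1547 tΔY 2.0000
    t=0.7621 [x] (2,4)
    t=1.1400 [y] (2,3)
    t=1.9168 [x] (3,3)
    t=3.0715 [x] (4,3)
    t=3.1400 [y] (4,2)
    t=4.2262 [x] (5,2) — stop
  → r_2 = 4.2262
beam 3: φ=45°, α=60°
  cosα=0.5000 sinα=0.8660 | (1,4) | tMaxX 1.3200 tMaxY 0.4965 | tΔX 2.0000 tΔY 1.1547
    t=0.4965 [y] (1,5) — stop
  → r_3 = 0.4965
beam 4: φ=90°, α=105°
  cosα=-0.2588 sinα=0.9659 | (1,4) | tMaxX 1.3137 tMaxY 0.4452 | tΔX 3.8637 tΔY 1.0353
    t=0.4452 [y] (1,5) — stop
  → r_4 = 0.4452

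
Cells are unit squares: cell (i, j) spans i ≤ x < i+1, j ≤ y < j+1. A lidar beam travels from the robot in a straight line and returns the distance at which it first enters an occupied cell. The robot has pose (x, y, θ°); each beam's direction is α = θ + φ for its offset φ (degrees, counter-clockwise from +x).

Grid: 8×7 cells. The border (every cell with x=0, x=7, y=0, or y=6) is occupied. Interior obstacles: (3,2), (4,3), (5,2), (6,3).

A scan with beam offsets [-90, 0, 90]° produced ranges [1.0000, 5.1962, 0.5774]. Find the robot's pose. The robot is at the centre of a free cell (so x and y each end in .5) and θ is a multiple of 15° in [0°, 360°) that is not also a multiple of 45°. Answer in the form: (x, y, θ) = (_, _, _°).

Candidates: 26 free-cell centres × 16 headings = 416 poses. Raycast each; keep the one whose scan matches to 4 dp.
  (2.5, 4.5, 165°): beam 1 = 1.5529 ≠ 1.0000 ✗
  (5.5, 5.5, 240°): beam 2 = 1.7321 ≠ 5.1962 ✗
  (6.5, 4.5, 120°): beam 1 = 0.5774 ≠ 1.0000 ✗
  …
  (1.5, 1.5, 60°): r_1=1.0000, r_2=5.1962, r_3=0.5774 — all match ✓
Unique over the lattice → pose = (1.5, 1.5, 60°).

(x, y, θ) = (1.5, 1.5, 60°)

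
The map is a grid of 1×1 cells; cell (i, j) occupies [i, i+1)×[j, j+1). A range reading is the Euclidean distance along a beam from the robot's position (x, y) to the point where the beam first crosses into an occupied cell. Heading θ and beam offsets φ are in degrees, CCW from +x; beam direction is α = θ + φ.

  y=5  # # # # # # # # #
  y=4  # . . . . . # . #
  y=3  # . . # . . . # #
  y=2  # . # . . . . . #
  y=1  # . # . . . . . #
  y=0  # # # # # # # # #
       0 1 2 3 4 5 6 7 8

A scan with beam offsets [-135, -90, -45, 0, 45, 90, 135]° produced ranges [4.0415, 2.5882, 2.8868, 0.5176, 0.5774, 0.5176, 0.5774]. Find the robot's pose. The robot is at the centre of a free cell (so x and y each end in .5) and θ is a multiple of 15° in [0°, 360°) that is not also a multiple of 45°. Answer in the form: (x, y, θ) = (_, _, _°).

(x, y, θ) = (6.5, 3.5, 345°)

Enumerate (i+0.5, j+0.5, θ) over the 23 free cells and 16 admissible headings. For each, cast all 7 beams and compare to the given ranges.
  (5.5, 3.5, 195°): beam 1 = 1.0000 ≠ 4.0415 ✗
  (6.5, 1.5, 165°): beam 1 = 1.7321 ≠ 4.0415 ✗
  (5.5, 1.5, 285°): beam 1 = 2.8868 ≠ 4.0415 ✗
  (4.5, 3.5, 210°): beam 1 = 1.5529 ≠ 4.0415 ✗
  (7.5, 4.5, 345°): beam 1 = 0.5774 ≠ 4.0415 ✗
  …
  (6.5, 3.5, 345°): r_1=4.0415, r_2=2.5882, r_3=2.8868, r_4=0.5176, r_5=0.5774, r_6=0.5176, r_7=0.5774 — all match ✓
Unique over the lattice → pose = (6.5, 3.5, 345°).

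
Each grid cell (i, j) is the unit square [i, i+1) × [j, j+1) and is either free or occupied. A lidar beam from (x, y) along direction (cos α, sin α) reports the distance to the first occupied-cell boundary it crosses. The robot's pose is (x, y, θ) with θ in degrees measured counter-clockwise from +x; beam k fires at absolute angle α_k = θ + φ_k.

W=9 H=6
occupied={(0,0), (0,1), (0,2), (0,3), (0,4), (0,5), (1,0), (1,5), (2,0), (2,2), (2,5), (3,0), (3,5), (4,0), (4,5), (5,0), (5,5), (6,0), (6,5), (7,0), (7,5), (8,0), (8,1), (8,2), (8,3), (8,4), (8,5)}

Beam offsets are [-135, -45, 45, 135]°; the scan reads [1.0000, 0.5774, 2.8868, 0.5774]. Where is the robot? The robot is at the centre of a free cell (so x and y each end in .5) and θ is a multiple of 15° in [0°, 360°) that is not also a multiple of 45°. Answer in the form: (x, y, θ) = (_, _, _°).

Candidates: 27 free-cell centres × 16 headings = 432 poses. Raycast each; keep the one whose scan matches to 4 dp.
  (4.5, 4.5, 120°): beam 1 = 3.6235 ≠ 1.0000 ✗
  (7.5, 3.5, 240°): beam 1 = 1.5529 ≠ 1.0000 ✗
  (3.5, 4.5, 165°): beam 4 = 4.0415 ≠ 0.5774 ✗
  …
  (1.5, 2.5, 15°): r_1=1.0000, r_2=0.5774, r_3=2.8868, r_4=0.5774 — all match ✓
Unique over the lattice → pose = (1.5, 2.5, 15°).

(x, y, θ) = (1.5, 2.5, 15°)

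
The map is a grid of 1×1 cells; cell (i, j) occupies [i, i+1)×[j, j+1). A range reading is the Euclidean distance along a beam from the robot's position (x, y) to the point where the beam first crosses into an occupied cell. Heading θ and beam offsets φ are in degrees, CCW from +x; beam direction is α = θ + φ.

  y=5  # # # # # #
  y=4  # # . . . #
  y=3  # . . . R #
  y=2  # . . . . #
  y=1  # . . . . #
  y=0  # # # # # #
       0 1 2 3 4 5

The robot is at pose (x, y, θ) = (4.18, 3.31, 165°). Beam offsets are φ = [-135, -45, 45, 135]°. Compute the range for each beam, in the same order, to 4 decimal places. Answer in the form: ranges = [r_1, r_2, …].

beam 1: φ=-135°, α=30°
  cosα=0.8660 sinα=0.5000 | (4,3) | tMaxX 0.9469 tMaxY 1.3800 | tΔX 1.1547 tΔY 2.0000
    t=0.9469 [x] (5,3) — stop
  → r_1 = 0.9469
beam 2: φ=-45°, α=120°
  cosα=-0.5000 sinα=0.8660 | (4,3) | tMaxX 0.3600 tMaxY 0.7967 | tΔX 2.0000 tΔY 1.1547
    t=0.3600 [x] (3,3)
    t=0.7967 [y] (3,4)
    t=1.9514 [y] (3,5) — stop
  → r_2 = 1.9514
beam 3: φ=45°, α=210°
  cosα=-0.8660 sinα=-0.5000 | (4,3) | tMaxX 0.2078 tMaxY 0.6200 | tΔX 1.1547 tΔY 2.0000
    t=0.2078 [x] (3,3)
    t=0.6200 [y] (3,2)
    t=1.3625 [x] (2,2)
    t=2.5172 [x] (1,2)
    t=2.6200 [y] (1,1)
    t=3.6719 [x] (0,1) — stop
  → r_3 = 3.6719
beam 4: φ=135°, α=300°
  cosα=0.5000 sinα=-0.8660 | (4,3) | tMaxX 1.6400 tMaxY 0.3580 | tΔX 2.0000 tΔY 1.1547
    t=0.3580 [y] (4,2)
    t=1.5127 [y] (4,1)
    t=1.6400 [x] (5,1) — stop
  → r_4 = 1.6400

ranges = [0.9469, 1.9514, 3.6719, 1.6400]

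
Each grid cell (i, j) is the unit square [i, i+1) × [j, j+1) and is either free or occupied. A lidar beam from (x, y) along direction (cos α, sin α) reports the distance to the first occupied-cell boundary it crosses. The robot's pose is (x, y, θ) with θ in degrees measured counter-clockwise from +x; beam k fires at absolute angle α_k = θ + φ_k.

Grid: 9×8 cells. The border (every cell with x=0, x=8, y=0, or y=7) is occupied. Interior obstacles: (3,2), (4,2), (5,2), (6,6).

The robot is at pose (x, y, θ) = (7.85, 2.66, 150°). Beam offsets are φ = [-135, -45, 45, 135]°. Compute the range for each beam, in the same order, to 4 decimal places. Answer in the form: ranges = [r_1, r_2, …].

beam 1: φ=-135°, α=15°
  d=(0.9659,0.2588)  start (7,2)  tX=0.1553 tY=1.3137  stride 1/|dx|=1.0353 1/|dy|=3.8637
    cross x-line → (8,2), t=0.1553 (wall)
  → r_1 = 0.1553
beam 2: φ=-45°, α=105°
  d=(-0.2588,0.9659)  start (7,2)  tX=3.2841 tY=0.3520  stride 1/|dx|=3.8637 1/|dy|=1.0353
    cross y-line → (7,3), t=0.3520
    cross y-line → (7,4), t=1.3873
    cross y-line → (7,5), t=2.4225
    cross x-line → (6,5), t=3.2841
    cross y-line → (6,6), t=3.4578 (wall)
  → r_2 = 3.4578
beam 3: φ=45°, α=195°
  d=(-0.9659,-0.2588)  start (7,2)  tX=0.8800 tY=2.5500  stride 1/|dx|=1.0353 1/|dy|=3.8637
    cross x-line → (6,2), t=0.8800
    cross x-line → (5,2), t=1.9153 (wall)
  → r_3 = 1.9153
beam 4: φ=135°, α=285°
  d=(0.2588,-0.9659)  start (7,2)  tX=0.5796 tY=0.6833  stride 1/|dx|=3.8637 1/|dy|=1.0353
    cross x-line → (8,2), t=0.5796 (wall)
  → r_4 = 0.5796

ranges = [0.1553, 3.4578, 1.9153, 0.5796]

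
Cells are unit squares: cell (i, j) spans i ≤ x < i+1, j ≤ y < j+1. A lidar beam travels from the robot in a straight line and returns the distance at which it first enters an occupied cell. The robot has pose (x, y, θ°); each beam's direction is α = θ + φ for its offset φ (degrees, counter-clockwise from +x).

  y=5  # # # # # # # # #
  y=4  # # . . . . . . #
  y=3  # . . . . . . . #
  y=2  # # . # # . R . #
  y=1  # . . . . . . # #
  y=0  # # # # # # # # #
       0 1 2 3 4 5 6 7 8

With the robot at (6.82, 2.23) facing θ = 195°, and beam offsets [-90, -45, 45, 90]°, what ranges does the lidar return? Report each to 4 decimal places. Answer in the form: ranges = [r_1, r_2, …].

ranges = [2.8677, 5.5400, 1.4203, 0.6955]

beam 1: φ=-90°, α=105°
  dir = (cos 105°, sin 105°) = (-0.2588, 0.9659); from cell (6,2)
  next x-line at t=3.1682, next y-line at t=0.7972; Δt_x=3.8637, Δt_y=1.0353
    y: enter (6,3) at t=0.7972
    y: enter (6,4) at t=1.8324
    y: enter (6,5) at t=2.8677 ← occupied
  → r_1 = 2.8677
beam 2: φ=-45°, α=150°
  dir = (cos 150°, sin 150°) = (-0.8660, 0.5000); from cell (6,2)
  next x-line at t=0.9469, next y-line at t=1.5400; Δt_x=1.1547, Δt_y=2.0000
    x: enter (5,2) at t=0.9469
    y: enter (5,3) at t=1.5400
    x: enter (4,3) at t=2.1016
    x: enter (3,3) at t=3.2563
    y: enter (3,4) at t=3.5400
    x: enter (2,4) at t=4.4110
    y: enter (2,5) at t=5.5400 ← occupied
  → r_2 = 5.5400
beam 3: φ=45°, α=240°
  dir = (cos 240°, sin 240°) = (-0.5000, -0.8660); from cell (6,2)
  next x-line at t=1.6400, next y-line at t=0.2656; Δt_x=2.0000, Δt_y=1.1547
    y: enter (6,1) at t=0.2656
    y: enter (6,0) at t=1.4203 ← occupied
  → r_3 = 1.4203
beam 4: φ=90°, α=285°
  dir = (cos 285°, sin 285°) = (0.2588, -0.9659); from cell (6,2)
  next x-line at t=0.6955, next y-line at t=0.2381; Δt_x=3.8637, Δt_y=1.0353
    y: enter (6,1) at t=0.2381
    x: enter (7,1) at t=0.6955 ← occupied
  → r_4 = 0.6955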